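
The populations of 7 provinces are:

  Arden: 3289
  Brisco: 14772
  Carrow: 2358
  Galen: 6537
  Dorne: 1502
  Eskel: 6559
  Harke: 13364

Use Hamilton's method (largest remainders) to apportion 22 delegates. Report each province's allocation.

Arden 1; Brisco 7; Carrow 1; Galen 3; Dorne 1; Eskel 3; Harke 6

Standard divisor: 48381 ÷ 22 ≈ 2199.136.
Standard quotas: Arden 1.4956, Brisco 6.7172, Carrow 1.0722, Galen 2.9725, Dorne 0.6830, Eskel 2.9825, Harke 6.0769.
Lower quotas: Arden 1, Brisco 6, Carrow 1, Galen 2, Dorne 0, Eskel 2, Harke 6 (sum 18, leaving 4 seats).
Remainders in descending order: Eskel 0.9825, Galen 0.9725, Brisco 0.7172, Dorne 0.6830, Arden 0.4956, Harke 0.0769, Carrow 0.0722.
Largest remainders: Eskel, Galen, Brisco, Dorne receive the extra seats.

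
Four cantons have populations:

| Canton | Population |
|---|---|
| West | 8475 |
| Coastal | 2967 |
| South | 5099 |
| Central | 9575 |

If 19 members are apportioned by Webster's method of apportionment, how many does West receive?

6

Standard divisor 26116/19 ≈ 1374.526; standard quotas: West 6.166, Coastal 2.159, South 3.710, Central 6.966.
Rounding to the nearest integer gives West 6, Coastal 2, South 4, Central 7 — total 19, matching the house size, so no adjustment is needed.
West receives 6.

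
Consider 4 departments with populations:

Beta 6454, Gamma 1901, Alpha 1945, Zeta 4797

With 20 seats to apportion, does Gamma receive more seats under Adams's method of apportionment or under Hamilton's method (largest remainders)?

Adams

Adams: Beta 8, Gamma 3, Alpha 3, Zeta 6.
Hamilton: Beta 9, Gamma 2, Alpha 3, Zeta 6.
Gamma gets 3 under Adams and 2 under Hamilton.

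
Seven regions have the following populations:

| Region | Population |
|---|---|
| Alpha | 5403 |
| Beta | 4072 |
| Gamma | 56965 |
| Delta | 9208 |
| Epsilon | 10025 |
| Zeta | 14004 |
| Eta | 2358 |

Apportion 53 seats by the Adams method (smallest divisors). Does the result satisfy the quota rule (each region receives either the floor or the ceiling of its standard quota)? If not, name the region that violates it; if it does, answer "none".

Standard quotas: Alpha 2.806, Beta 2.115, Gamma 29.589, Delta 4.783, Epsilon 5.207, Zeta 7.274, Eta 1.225.
Adams allocation: Alpha 3, Beta 3, Gamma 28, Delta 5, Epsilon 5, Zeta 7, Eta 2.
Gamma has quota 29.589 (lower 29, upper 30) but receives 28 — outside the quota interval.

Gamma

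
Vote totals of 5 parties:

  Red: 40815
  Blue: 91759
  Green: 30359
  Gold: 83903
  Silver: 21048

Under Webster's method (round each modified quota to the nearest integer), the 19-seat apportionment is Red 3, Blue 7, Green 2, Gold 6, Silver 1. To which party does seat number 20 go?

Priority for the next seat is population ÷ (current seats + 0.5).
Priorities: Red 11661.429, Blue 12234.533, Green 12143.600, Gold 12908.154, Silver 14032.000.
Highest priority: Silver.

Silver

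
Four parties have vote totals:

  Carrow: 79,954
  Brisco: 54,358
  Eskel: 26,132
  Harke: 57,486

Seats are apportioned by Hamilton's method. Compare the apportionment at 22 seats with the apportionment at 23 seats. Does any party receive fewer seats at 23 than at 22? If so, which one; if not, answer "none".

none

At 22 seats: Carrow 8, Brisco 5, Eskel 3, Harke 6.
At 23 seats: Carrow 8, Brisco 6, Eskel 3, Harke 6.
No party's allocation decreased.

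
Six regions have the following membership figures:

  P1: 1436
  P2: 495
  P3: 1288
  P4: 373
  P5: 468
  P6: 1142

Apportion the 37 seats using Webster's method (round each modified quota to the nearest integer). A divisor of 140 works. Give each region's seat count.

With modified divisor 140: modified quotas P1 10.257, P2 3.536, P3 9.200, P4 2.664, P5 3.343, P6 8.157.
Rounding to the nearest integer: P1 10, P2 4, P3 9, P4 3, P5 3, P6 8 (total 37).

P1=10, P2=4, P3=9, P4=3, P5=3, P6=8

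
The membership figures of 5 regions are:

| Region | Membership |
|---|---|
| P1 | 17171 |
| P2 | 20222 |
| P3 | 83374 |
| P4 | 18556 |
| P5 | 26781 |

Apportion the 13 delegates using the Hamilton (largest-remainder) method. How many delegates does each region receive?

Total 166104; standard divisor 166104/13 ≈ 12777.231.
Standard quotas: P1 1.3439, P2 1.5827, P3 6.5252, P4 1.4523, P5 2.0960.
Lower quotas: P1 1, P2 1, P3 6, P4 1, P5 2 (sum 11, leaving 2 seats).
Remainders in descending order: P2 0.5827, P3 0.5252, P4 0.4523, P1 0.3439, P5 0.0960.
The surplus seats go to P2, P3.

P1: 1, P2: 2, P3: 7, P4: 1, P5: 2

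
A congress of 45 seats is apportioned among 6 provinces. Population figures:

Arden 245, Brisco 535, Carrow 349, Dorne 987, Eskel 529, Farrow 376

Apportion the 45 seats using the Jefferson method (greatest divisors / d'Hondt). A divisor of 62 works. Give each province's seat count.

With modified divisor 62: modified quotas Arden 3.952, Brisco 8.629, Carrow 5.629, Dorne 15.919, Eskel 8.532, Farrow 6.065.
Rounding down: Arden 3, Brisco 8, Carrow 5, Dorne 15, Eskel 8, Farrow 6 (total 45).

Arden 3; Brisco 8; Carrow 5; Dorne 15; Eskel 8; Farrow 6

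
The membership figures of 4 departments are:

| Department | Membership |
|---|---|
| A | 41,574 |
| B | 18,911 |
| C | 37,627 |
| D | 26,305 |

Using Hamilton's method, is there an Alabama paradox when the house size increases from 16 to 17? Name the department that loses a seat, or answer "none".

B

At 16 seats: A 5, B 3, C 5, D 3.
At 17 seats: A 6, B 2, C 5, D 4.
B drops from 3 to 2.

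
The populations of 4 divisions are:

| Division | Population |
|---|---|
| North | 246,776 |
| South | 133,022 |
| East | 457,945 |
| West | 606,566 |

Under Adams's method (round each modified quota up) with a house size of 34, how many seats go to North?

Standard divisor 1444309/34 ≈ 42479.676; standard quotas: North 5.809, South 3.131, East 10.780, West 14.279.
Rounding up gives 6, 4, 11, 15 = 36 seats, so the divisor must be adjusted.
With modified divisor 45100: modified quotas North 5.472, South 2.949, East 10.154, West 13.449.
Rounding up: North 6, South 3, East 11, West 14 (total 34).
North receives 6.

6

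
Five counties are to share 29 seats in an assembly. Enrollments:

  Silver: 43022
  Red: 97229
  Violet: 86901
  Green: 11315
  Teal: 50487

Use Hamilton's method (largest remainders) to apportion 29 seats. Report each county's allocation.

Total 288954; standard divisor 288954/29 ≈ 9963.931.
Standard quotas: Silver 4.3178, Red 9.7581, Violet 8.7216, Green 1.1356, Teal 5.0670.
Lower quotas: Silver 4, Red 9, Violet 8, Green 1, Teal 5 (sum 27, leaving 2 seats).
Remainders in descending order: Red 0.7581, Violet 0.7216, Silver 0.3178, Green 0.1356, Teal 0.0670.
Largest remainders: Red, Violet receive the extra seats.

Silver 4; Red 10; Violet 9; Green 1; Teal 5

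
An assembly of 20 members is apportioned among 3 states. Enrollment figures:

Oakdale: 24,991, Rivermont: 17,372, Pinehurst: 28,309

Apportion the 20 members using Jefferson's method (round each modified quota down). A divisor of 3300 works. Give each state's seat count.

With modified divisor 3300: modified quotas Oakdale 7.573, Rivermont 5.264, Pinehurst 8.578.
Rounding down: Oakdale 7, Rivermont 5, Pinehurst 8 (total 20).

Oakdale=7; Rivermont=5; Pinehurst=8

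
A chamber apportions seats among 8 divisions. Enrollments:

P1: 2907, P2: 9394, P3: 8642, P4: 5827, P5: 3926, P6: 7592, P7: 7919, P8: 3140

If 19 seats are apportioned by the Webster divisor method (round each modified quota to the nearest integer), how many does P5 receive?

Standard divisor 49347/19 ≈ 2597.211; standard quotas: P1 1.119, P2 3.617, P3 3.327, P4 2.244, P5 1.512, P6 2.923, P7 3.049, P8 1.209.
Rounding to the nearest integer gives P1 1, P2 4, P3 3, P4 2, P5 2, P6 3, P7 3, P8 1 — total 19, matching the house size, so no adjustment is needed.
P5 receives 2.

2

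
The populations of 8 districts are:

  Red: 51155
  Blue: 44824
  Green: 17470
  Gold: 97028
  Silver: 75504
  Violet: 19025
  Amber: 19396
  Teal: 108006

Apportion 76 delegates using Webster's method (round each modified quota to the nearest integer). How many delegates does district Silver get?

14

Standard divisor 432408/76 ≈ 5689.579; standard quotas: Red 8.991, Blue 7.878, Green 3.071, Gold 17.054, Silver 13.271, Violet 3.344, Amber 3.409, Teal 18.983.
Rounding to the nearest integer gives 9, 8, 3, 17, 13, 3, 3, 19 = 75 seats, so the divisor must be adjusted.
With modified divisor 5578.36: modified quotas Red 9.170, Blue 8.035, Green 3.132, Gold 17.394, Silver 13.535, Violet 3.411, Amber 3.477, Teal 19.362.
Rounding to the nearest integer: Red 9, Blue 8, Green 3, Gold 17, Silver 14, Violet 3, Amber 3, Teal 19 (total 76).
Silver receives 14.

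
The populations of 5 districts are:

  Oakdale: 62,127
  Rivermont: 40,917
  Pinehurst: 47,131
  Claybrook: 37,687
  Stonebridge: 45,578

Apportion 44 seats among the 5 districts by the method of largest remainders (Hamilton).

Oakdale=12, Rivermont=8, Pinehurst=9, Claybrook=7, Stonebridge=8

Standard divisor: 233440 ÷ 44 ≈ 5305.455.
Standard quotas: Oakdale 11.7100, Rivermont 7.7123, Pinehurst 8.8835, Claybrook 7.1034, Stonebridge 8.5908.
Lower quotas: Oakdale 11, Rivermont 7, Pinehurst 8, Claybrook 7, Stonebridge 8 (sum 41, leaving 3 seats).
Remainders in descending order: Pinehurst 0.8835, Rivermont 0.7123, Oakdale 0.7100, Stonebridge 0.5908, Claybrook 0.1034.
Largest remainders: Pinehurst, Rivermont, Oakdale receive the extra seats.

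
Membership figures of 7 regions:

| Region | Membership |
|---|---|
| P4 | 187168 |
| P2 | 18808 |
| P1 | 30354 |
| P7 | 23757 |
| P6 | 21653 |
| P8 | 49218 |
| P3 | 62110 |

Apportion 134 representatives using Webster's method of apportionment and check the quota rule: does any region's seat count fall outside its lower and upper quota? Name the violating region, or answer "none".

P4

Standard quotas: P4 63.807, P2 6.412, P1 10.348, P7 8.099, P6 7.382, P8 16.779, P3 21.174.
Webster allocation: P4 65, P2 6, P1 10, P7 8, P6 7, P8 17, P3 21.
P4 has quota 63.807 (lower 63, upper 64) but receives 65 — outside the quota interval.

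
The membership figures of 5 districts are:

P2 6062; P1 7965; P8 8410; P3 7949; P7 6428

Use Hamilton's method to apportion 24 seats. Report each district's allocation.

Total 36814; standard divisor 36814/24 ≈ 1533.917.
Standard quotas: P2 3.9520, P1 5.1926, P8 5.4827, P3 5.1822, P7 4.1906.
Lower quotas: P2 3, P1 5, P8 5, P3 5, P7 4 (sum 22, leaving 2 seats).
Remainders in descending order: P2 0.9520, P8 0.4827, P1 0.1926, P7 0.1906, P3 0.1822.
Largest remainders: P2, P8 receive the extra seats.

P2 4, P1 5, P8 6, P3 5, P7 4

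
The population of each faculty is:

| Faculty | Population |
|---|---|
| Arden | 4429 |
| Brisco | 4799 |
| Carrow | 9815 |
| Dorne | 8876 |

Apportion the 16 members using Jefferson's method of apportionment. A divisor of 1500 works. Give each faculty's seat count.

With modified divisor 1500: modified quotas Arden 2.953, Brisco 3.199, Carrow 6.543, Dorne 5.917.
Rounding down: Arden 2, Brisco 3, Carrow 6, Dorne 5 (total 16).

Arden=2; Brisco=3; Carrow=6; Dorne=5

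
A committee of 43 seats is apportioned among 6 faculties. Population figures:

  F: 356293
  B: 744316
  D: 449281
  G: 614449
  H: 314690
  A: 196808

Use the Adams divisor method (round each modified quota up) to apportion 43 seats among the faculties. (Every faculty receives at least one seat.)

Standard divisor 2675837/43 ≈ 62228.767; standard quotas: F 5.726, B 11.961, D 7.220, G 9.874, H 5.057, A 3.163.
Rounding up gives 6, 12, 8, 10, 6, 4 = 46 seats, so the divisor must be adjusted.
With modified divisor 66600: modified quotas F 5.350, B 11.176, D 6.746, G 9.226, H 4.725, A 2.955.
Rounding up: F 6, B 12, D 7, G 10, H 5, A 3 (total 43).

F 6, B 12, D 7, G 10, H 5, A 3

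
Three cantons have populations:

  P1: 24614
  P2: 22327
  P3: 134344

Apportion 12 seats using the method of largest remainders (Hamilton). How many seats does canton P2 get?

Standard divisor: 181285 ÷ 12 ≈ 15107.083.
Standard quotas: P1 1.6293, P2 1.4779, P3 8.8928.
Lower quotas: P1 1, P2 1, P3 8 (sum 10, leaving 2 seats).
Remainders in descending order: P3 0.8928, P1 0.6293, P2 0.4779.
The surplus seats go to P3, P1.
P2 receives 1.

1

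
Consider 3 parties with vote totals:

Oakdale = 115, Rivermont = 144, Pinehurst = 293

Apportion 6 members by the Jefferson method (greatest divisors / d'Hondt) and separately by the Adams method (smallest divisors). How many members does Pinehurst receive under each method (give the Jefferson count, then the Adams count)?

Jefferson: Oakdale 1, Rivermont 1, Pinehurst 4.
Adams: Oakdale 1, Rivermont 2, Pinehurst 3.
Pinehurst gets 4 under Jefferson and 3 under Adams.

4 and 3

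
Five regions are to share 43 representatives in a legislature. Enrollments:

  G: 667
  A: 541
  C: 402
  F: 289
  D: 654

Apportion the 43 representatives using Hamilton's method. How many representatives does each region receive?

The standard divisor is 2553/43 ≈ 59.372.
Standard quotas: G 11.234, A 9.112, C 6.771, F 4.868, D 11.015.
Lower quotas: G 11, A 9, C 6, F 4, D 11 (sum 41, leaving 2 seats).
Remainders in descending order: F 0.868, C 0.771, G 0.234, A 0.112, D 0.015.
Largest remainders: F, C receive the extra seats.

G=11, A=9, C=7, F=5, D=11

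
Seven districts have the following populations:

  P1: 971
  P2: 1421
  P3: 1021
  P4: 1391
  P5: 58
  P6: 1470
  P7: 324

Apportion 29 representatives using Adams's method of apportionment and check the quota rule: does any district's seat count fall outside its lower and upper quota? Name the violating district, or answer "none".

Standard quotas: P1 4.231, P2 6.191, P3 4.448, P4 6.061, P5 0.253, P6 6.405, P7 1.412.
Adams allocation: P1 4, P2 6, P3 4, P4 6, P5 1, P6 6, P7 2.
Every allocation lies between the lower and upper quota.

none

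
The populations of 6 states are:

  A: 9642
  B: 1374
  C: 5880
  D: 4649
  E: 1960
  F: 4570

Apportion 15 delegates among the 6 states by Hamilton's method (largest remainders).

A 5, B 1, C 3, D 3, E 1, F 2

The standard divisor is 28075/15 ≈ 1871.667.
Standard quotas: A 5.1516, B 0.7341, C 3.1416, D 2.4839, E 1.0472, F 2.4417.
Lower quotas: A 5, B 0, C 3, D 2, E 1, F 2 (sum 13, leaving 2 seats).
Remainders in descending order: B 0.7341, D 0.4839, F 0.4417, A 0.1516, C 0.1416, E 0.0472.
Largest remainders: B, D receive the extra seats.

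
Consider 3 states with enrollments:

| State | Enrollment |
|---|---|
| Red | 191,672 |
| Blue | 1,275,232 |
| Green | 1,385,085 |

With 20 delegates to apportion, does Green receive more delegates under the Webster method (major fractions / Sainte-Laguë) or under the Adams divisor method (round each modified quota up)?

Webster

Webster: Red 1, Blue 9, Green 10.
Adams: Red 2, Blue 9, Green 9.
Green gets 10 under Webster and 9 under Adams.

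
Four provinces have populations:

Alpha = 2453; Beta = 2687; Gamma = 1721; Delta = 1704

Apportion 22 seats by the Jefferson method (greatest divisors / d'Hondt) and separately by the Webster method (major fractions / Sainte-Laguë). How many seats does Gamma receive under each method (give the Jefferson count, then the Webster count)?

4 and 5

Jefferson: Alpha 7, Beta 7, Gamma 4, Delta 4.
Webster: Alpha 6, Beta 7, Gamma 5, Delta 4.
Gamma gets 4 under Jefferson and 5 under Webster.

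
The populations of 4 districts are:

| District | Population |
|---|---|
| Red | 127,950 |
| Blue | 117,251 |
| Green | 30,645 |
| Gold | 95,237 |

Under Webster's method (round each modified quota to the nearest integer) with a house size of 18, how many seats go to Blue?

Standard divisor 371083/18 ≈ 20615.722; standard quotas: Red 6.206, Blue 5.687, Green 1.486, Gold 4.620.
Rounding to the nearest integer gives Red 6, Blue 6, Green 1, Gold 5 — total 18, matching the house size, so no adjustment is needed.
Blue receives 6.

6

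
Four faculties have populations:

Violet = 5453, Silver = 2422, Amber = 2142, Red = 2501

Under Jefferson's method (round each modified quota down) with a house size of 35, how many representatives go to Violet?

15

Standard divisor 12518/35 ≈ 357.657; standard quotas: Violet 15.246, Silver 6.772, Amber 5.989, Red 6.993.
Rounding down gives 15, 6, 5, 6 = 32 seats, so the divisor must be adjusted.
With modified divisor 343: modified quotas Violet 15.898, Silver 7.061, Amber 6.245, Red 7.292.
Rounding down: Violet 15, Silver 7, Amber 6, Red 7 (total 35).
Violet receives 15.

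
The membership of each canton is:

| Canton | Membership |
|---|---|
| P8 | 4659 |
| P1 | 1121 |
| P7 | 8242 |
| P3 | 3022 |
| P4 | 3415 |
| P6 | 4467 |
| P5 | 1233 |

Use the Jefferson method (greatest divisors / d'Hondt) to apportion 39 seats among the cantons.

P8=7, P1=1, P7=13, P3=4, P4=5, P6=7, P5=2

Standard divisor 26159/39 ≈ 670.744; standard quotas: P8 6.946, P1 1.671, P7 12.288, P3 4.505, P4 5.091, P6 6.660, P5 1.838.
Rounding down gives 6, 1, 12, 4, 5, 6, 1 = 35 seats, so the divisor must be adjusted.
With modified divisor 610: modified quotas P8 7.638, P1 1.838, P7 13.511, P3 4.954, P4 5.598, P6 7.323, P5 2.021.
Rounding down: P8 7, P1 1, P7 13, P3 4, P4 5, P6 7, P5 2 (total 39).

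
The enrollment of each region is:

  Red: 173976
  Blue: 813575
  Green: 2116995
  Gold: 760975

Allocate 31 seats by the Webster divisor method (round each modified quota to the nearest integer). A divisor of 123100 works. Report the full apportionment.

With modified divisor 123100: modified quotas Red 1.413, Blue 6.609, Green 17.197, Gold 6.182.
Rounding to the nearest integer: Red 1, Blue 7, Green 17, Gold 6 (total 31).

Red 1, Blue 7, Green 17, Gold 6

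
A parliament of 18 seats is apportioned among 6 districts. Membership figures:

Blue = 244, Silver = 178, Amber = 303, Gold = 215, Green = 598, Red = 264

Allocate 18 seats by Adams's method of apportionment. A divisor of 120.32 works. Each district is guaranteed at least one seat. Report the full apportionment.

With modified divisor 120.32: modified quotas Blue 2.028, Silver 1.479, Amber 2.518, Gold 1.787, Green 4.970, Red 2.194.
Rounding up: Blue 3, Silver 2, Amber 3, Gold 2, Green 5, Red 3 (total 18).

Blue: 3, Silver: 2, Amber: 3, Gold: 2, Green: 5, Red: 3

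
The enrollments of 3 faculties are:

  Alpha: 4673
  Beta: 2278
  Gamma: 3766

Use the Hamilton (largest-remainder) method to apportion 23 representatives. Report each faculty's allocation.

The standard divisor is 10717/23 ≈ 465.957.
Standard quotas: Alpha 10.029, Beta 4.889, Gamma 8.082.
Lower quotas: Alpha 10, Beta 4, Gamma 8 (sum 22, leaving 1 seat).
Remainders in descending order: Beta 0.889, Gamma 0.082, Alpha 0.029.
Largest remainder: Beta receives the extra seat.

Alpha=10, Beta=5, Gamma=8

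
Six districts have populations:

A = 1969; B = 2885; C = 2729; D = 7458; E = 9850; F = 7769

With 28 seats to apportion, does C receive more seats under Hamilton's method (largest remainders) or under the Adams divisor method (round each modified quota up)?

Hamilton: A 2, B 3, C 2, D 6, E 8, F 7.
Adams: A 2, B 3, C 3, D 6, E 8, F 6.
C gets 2 under Hamilton and 3 under Adams.

Adams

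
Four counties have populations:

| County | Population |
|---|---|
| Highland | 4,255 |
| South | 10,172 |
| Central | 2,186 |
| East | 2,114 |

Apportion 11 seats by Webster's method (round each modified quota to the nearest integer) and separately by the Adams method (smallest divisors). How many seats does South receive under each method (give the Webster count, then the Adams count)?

Webster: Highland 3, South 6, Central 1, East 1.
Adams: Highland 3, South 5, Central 2, East 1.
South gets 6 under Webster and 5 under Adams.

6 and 5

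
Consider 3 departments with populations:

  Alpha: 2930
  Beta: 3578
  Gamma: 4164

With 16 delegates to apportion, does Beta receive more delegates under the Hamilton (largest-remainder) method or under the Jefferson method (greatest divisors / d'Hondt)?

Jefferson

Hamilton: Alpha 5, Beta 5, Gamma 6.
Jefferson: Alpha 4, Beta 6, Gamma 6.
Beta gets 5 under Hamilton and 6 under Jefferson.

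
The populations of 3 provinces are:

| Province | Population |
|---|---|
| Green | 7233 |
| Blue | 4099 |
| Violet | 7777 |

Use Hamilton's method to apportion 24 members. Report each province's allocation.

Standard divisor: 19109 ÷ 24 ≈ 796.208.
Standard quotas: Green 9.0843, Blue 5.1482, Violet 9.7675.
Lower quotas: Green 9, Blue 5, Violet 9 (sum 23, leaving 1 seat).
Remainders in descending order: Violet 0.7675, Blue 0.1482, Green 0.0843.
Largest remainder: Violet receives the extra seat.

Green 9, Blue 5, Violet 10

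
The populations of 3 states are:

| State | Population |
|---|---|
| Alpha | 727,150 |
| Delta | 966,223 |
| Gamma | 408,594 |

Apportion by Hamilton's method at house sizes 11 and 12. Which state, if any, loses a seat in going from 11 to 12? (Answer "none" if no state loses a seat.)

At 11 seats: Alpha 4, Delta 5, Gamma 2.
At 12 seats: Alpha 4, Delta 6, Gamma 2.
No state's allocation decreased.

none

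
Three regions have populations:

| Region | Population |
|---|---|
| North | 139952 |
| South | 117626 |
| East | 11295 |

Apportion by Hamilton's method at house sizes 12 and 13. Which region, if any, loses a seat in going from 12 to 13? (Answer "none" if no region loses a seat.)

East

At 12 seats: North 6, South 5, East 1.
At 13 seats: North 7, South 6, East 0.
East drops from 1 to 0.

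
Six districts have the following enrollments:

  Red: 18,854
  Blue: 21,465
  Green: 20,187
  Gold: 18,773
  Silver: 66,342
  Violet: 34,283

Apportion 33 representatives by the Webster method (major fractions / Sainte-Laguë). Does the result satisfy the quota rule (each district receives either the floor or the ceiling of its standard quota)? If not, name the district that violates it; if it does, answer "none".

Standard quotas: Red 3.458, Blue 3.937, Green 3.703, Gold 3.444, Silver 12.169, Violet 6.289.
Webster allocation: Red 4, Blue 4, Green 4, Gold 3, Silver 12, Violet 6.
Every allocation lies between the lower and upper quota.

none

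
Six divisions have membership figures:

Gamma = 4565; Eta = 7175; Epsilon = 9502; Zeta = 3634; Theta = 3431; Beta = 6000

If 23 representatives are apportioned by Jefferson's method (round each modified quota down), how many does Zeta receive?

Standard divisor 34307/23 ≈ 1491.609; standard quotas: Gamma 3.060, Eta 4.810, Epsilon 6.370, Zeta 2.436, Theta 2.300, Beta 4.023.
Rounding down gives 3, 4, 6, 2, 2, 4 = 21 seats, so the divisor must be adjusted.
With modified divisor 1300: modified quotas Gamma 3.512, Eta 5.519, Epsilon 7.309, Zeta 2.795, Theta 2.639, Beta 4.615.
Rounding down: Gamma 3, Eta 5, Epsilon 7, Zeta 2, Theta 2, Beta 4 (total 23).
Zeta receives 2.

2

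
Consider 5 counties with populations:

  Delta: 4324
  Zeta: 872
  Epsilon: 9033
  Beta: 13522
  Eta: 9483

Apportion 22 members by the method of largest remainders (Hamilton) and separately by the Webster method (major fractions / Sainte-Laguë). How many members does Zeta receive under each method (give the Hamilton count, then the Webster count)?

0 and 1

Hamilton: Delta 3, Zeta 0, Epsilon 5, Beta 8, Eta 6.
Webster: Delta 3, Zeta 1, Epsilon 5, Beta 8, Eta 5.
Zeta gets 0 under Hamilton and 1 under Webster.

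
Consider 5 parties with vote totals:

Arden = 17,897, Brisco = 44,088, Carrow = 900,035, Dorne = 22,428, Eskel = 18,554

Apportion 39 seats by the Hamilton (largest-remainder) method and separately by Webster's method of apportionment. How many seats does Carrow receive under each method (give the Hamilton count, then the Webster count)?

Hamilton: Arden 0, Brisco 2, Carrow 35, Dorne 1, Eskel 1.
Webster: Arden 1, Brisco 2, Carrow 34, Dorne 1, Eskel 1.
Carrow gets 35 under Hamilton and 34 under Webster.

35 and 34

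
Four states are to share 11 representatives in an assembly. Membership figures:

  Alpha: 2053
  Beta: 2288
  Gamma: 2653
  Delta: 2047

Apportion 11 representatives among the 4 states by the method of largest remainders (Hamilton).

Total 9041; standard divisor 9041/11 ≈ 821.909.
Standard quotas: Alpha 2.498, Beta 2.784, Gamma 3.228, Delta 2.491.
Lower quotas: Alpha 2, Beta 2, Gamma 3, Delta 2 (sum 9, leaving 2 seats).
Remainders in descending order: Beta 0.784, Alpha 0.498, Delta 0.491, Gamma 0.228.
The surplus seats go to Beta, Alpha.

Alpha=3, Beta=3, Gamma=3, Delta=2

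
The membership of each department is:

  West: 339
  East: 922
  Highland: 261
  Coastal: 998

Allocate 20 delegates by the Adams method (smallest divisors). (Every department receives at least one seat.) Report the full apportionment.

West 3, East 7, Highland 2, Coastal 8

Standard divisor 2520/20 ≈ 126; standard quotas: West 2.690, East 7.317, Highland 2.071, Coastal 7.921.
Rounding up gives 3, 8, 3, 8 = 22 seats, so the divisor must be adjusted.
With modified divisor 140: modified quotas West 2.421, East 6.586, Highland 1.864, Coastal 7.129.
Rounding up: West 3, East 7, Highland 2, Coastal 8 (total 20).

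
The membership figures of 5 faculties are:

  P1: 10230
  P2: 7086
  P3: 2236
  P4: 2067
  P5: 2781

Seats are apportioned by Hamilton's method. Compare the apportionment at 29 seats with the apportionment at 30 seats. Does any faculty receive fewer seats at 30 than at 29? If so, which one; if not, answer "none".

P4

At 29 seats: P1 12, P2 8, P3 3, P4 3, P5 3.
At 30 seats: P1 13, P2 9, P3 3, P4 2, P5 3.
P4 drops from 3 to 2.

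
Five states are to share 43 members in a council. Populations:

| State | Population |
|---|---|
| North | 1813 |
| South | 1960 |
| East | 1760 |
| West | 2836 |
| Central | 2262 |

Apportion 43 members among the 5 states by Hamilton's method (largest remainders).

North 7; South 8; East 7; West 12; Central 9

Standard divisor: 10631 ÷ 43 ≈ 247.233.
Standard quotas: North 7.333, South 7.928, East 7.119, West 11.471, Central 9.149.
Lower quotas: North 7, South 7, East 7, West 11, Central 9 (sum 41, leaving 2 seats).
Remainders in descending order: South 0.928, West 0.471, North 0.333, Central 0.149, East 0.119.
Largest remainders: South, West receive the extra seats.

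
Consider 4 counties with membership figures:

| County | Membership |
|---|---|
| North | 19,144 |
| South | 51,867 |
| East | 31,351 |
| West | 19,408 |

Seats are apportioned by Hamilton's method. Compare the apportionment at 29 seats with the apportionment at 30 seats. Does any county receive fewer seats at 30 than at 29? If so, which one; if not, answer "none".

At 29 seats: North 5, South 12, East 7, West 5.
At 30 seats: North 4, South 13, East 8, West 5.
North drops from 5 to 4.

North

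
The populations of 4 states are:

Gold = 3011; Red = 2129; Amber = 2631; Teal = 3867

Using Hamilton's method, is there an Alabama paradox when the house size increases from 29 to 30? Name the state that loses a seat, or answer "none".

none

At 29 seats: Gold 7, Red 5, Amber 7, Teal 10.
At 30 seats: Gold 8, Red 5, Amber 7, Teal 10.
No state's allocation decreased.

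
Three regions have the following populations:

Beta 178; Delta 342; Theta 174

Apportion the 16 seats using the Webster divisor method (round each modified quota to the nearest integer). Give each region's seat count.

Beta=4, Delta=8, Theta=4

Standard divisor 694/16 ≈ 43.375; standard quotas: Beta 4.104, Delta 7.885, Theta 4.012.
Rounding to the nearest integer gives Beta 4, Delta 8, Theta 4 — total 16, matching the house size, so no adjustment is needed.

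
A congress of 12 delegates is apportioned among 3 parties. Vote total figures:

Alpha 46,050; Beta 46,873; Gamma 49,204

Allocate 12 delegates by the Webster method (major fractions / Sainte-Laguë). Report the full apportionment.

Alpha: 4; Beta: 4; Gamma: 4

Standard divisor 142127/12 ≈ 11843.917; standard quotas: Alpha 3.888, Beta 3.958, Gamma 4.154.
Rounding to the nearest integer gives Alpha 4, Beta 4, Gamma 4 — total 12, matching the house size, so no adjustment is needed.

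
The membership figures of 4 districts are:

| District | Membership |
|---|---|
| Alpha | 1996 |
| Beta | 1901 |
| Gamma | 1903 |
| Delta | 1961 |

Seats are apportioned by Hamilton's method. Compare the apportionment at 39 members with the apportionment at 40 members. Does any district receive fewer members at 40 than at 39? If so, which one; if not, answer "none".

At 39 seats: Alpha 10, Beta 9, Gamma 10, Delta 10.
At 40 seats: Alpha 10, Beta 10, Gamma 10, Delta 10.
No district's allocation decreased.

none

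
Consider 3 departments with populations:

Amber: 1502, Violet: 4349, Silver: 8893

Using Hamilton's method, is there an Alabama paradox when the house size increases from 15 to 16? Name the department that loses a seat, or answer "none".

Amber

At 15 seats: Amber 2, Violet 4, Silver 9.
At 16 seats: Amber 1, Violet 5, Silver 10.
Amber drops from 2 to 1.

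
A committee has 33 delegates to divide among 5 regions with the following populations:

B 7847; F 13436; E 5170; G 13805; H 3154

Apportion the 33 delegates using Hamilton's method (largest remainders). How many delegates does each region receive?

B: 6, F: 10, E: 4, G: 11, H: 2

The standard divisor is 43412/33 ≈ 1315.515.
Standard quotas: B 5.9650, F 10.2135, E 3.9300, G 10.4940, H 2.3975.
Lower quotas: B 5, F 10, E 3, G 10, H 2 (sum 30, leaving 3 seats).
Remainders in descending order: B 0.9650, E 0.9300, G 0.4940, H 0.3975, F 0.2135.
Largest remainders: B, E, G receive the extra seats.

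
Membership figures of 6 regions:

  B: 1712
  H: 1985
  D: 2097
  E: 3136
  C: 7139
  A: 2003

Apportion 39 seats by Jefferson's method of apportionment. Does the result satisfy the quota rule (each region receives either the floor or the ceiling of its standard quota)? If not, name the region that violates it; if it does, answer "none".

Standard quotas: B 3.695, H 4.284, D 4.525, E 6.768, C 15.406, A 4.323.
Jefferson allocation: B 4, H 4, D 4, E 7, C 16, A 4.
Every allocation lies between the lower and upper quota.

none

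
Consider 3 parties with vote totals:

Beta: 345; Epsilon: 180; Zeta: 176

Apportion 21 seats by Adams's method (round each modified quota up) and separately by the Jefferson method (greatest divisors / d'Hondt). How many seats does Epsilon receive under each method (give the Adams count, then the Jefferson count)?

Adams: Beta 10, Epsilon 6, Zeta 5.
Jefferson: Beta 11, Epsilon 5, Zeta 5.
Epsilon gets 6 under Adams and 5 under Jefferson.

6 and 5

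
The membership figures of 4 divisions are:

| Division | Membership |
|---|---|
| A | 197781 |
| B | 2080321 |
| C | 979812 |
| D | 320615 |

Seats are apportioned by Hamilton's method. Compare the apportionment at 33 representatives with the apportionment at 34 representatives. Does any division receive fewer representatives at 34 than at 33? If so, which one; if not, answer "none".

At 33 seats: A 2, B 19, C 9, D 3.
At 34 seats: A 2, B 20, C 9, D 3.
No division's allocation decreased.

none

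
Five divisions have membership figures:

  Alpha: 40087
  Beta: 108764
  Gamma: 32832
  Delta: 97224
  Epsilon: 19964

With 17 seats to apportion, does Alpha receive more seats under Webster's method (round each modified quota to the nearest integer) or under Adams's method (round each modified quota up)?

Webster: Alpha 2, Beta 6, Gamma 2, Delta 6, Epsilon 1.
Adams: Alpha 3, Beta 6, Gamma 2, Delta 5, Epsilon 1.
Alpha gets 2 under Webster and 3 under Adams.

Adams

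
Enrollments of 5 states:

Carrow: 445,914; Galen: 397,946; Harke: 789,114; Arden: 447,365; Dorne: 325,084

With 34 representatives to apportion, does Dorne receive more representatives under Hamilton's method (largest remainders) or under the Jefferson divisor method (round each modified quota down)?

Hamilton

Hamilton: Carrow 6, Galen 6, Harke 11, Arden 6, Dorne 5.
Jefferson: Carrow 6, Galen 6, Harke 12, Arden 6, Dorne 4.
Dorne gets 5 under Hamilton and 4 under Jefferson.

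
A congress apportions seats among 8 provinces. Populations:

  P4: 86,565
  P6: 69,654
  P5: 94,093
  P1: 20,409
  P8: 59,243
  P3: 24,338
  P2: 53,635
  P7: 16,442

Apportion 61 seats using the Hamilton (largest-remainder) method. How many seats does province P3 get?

3

The standard divisor is 424379/61 ≈ 6957.033.
Standard quotas: P4 12.4428, P6 10.0120, P5 13.5249, P1 2.9336, P8 8.5156, P3 3.4983, P2 7.7095, P7 2.3634.
Lower quotas: P4 12, P6 10, P5 13, P1 2, P8 8, P3 3, P2 7, P7 2 (sum 57, leaving 4 seats).
Remainders in descending order: P1 0.9336, P2 0.7095, P5 0.5249, P8 0.5156, P3 0.4983, P4 0.4428, P7 0.3634, P6 0.0120.
Largest remainders: P1, P2, P5, P8 receive the extra seats.
P3 receives 3.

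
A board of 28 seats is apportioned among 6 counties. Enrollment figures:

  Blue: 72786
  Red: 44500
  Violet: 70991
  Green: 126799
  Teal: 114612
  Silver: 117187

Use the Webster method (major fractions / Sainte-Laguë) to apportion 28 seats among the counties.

Standard divisor 546875/28 ≈ 19531.25; standard quotas: Blue 3.727, Red 2.278, Violet 3.635, Green 6.492, Teal 5.868, Silver 6.000.
Rounding to the nearest integer gives Blue 4, Red 2, Violet 4, Green 6, Teal 6, Silver 6 — total 28, matching the house size, so no adjustment is needed.

Blue: 4, Red: 2, Violet: 4, Green: 6, Teal: 6, Silver: 6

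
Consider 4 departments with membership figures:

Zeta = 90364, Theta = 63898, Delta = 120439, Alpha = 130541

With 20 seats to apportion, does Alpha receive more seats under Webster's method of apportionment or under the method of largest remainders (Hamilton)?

Webster

Webster: Zeta 4, Theta 3, Delta 6, Alpha 7.
Hamilton: Zeta 5, Theta 3, Delta 6, Alpha 6.
Alpha gets 7 under Webster and 6 under Hamilton.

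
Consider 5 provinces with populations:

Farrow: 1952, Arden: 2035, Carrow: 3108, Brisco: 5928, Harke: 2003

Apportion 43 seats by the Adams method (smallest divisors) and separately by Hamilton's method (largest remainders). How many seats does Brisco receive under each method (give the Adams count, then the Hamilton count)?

Adams: Farrow 6, Arden 6, Carrow 9, Brisco 16, Harke 6.
Hamilton: Farrow 5, Arden 6, Carrow 9, Brisco 17, Harke 6.
Brisco gets 16 under Adams and 17 under Hamilton.

16 and 17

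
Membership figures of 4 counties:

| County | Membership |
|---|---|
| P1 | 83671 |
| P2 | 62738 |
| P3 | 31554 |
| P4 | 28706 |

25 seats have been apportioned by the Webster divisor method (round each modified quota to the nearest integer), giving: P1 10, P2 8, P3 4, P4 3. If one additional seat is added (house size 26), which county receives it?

P4

Priority for the next seat is population ÷ (current seats + 0.5).
Priorities: P1 7968.667, P2 7380.941, P3 7012.000, P4 8201.714.
Highest priority: P4.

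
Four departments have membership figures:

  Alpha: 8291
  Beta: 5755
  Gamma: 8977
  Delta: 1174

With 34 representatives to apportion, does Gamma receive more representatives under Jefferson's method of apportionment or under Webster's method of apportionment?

Jefferson: Alpha 12, Beta 8, Gamma 13, Delta 1.
Webster: Alpha 12, Beta 8, Gamma 12, Delta 2.
Gamma gets 13 under Jefferson and 12 under Webster.

Jefferson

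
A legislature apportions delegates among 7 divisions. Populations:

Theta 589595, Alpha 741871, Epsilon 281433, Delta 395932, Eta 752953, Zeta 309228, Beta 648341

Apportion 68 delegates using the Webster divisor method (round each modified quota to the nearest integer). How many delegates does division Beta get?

Standard divisor 3719353/68 ≈ 54696.368; standard quotas: Theta 10.779, Alpha 13.563, Epsilon 5.145, Delta 7.239, Eta 13.766, Zeta 5.654, Beta 11.853.
Rounding to the nearest integer gives 11, 14, 5, 7, 14, 6, 12 = 69 seats, so the divisor must be adjusted.
With modified divisor 55400: modified quotas Theta 10.643, Alpha 13.391, Epsilon 5.080, Delta 7.147, Eta 13.591, Zeta 5.582, Beta 11.703.
Rounding to the nearest integer: Theta 11, Alpha 13, Epsilon 5, Delta 7, Eta 14, Zeta 6, Beta 12 (total 68).
Beta receives 12.

12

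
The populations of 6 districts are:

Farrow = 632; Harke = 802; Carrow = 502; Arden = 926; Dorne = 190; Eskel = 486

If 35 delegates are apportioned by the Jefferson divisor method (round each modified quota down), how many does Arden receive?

Standard divisor 3538/35 ≈ 101.086; standard quotas: Farrow 6.252, Harke 7.934, Carrow 4.966, Arden 9.161, Dorne 1.880, Eskel 4.808.
Rounding down gives 6, 7, 4, 9, 1, 4 = 31 seats, so the divisor must be adjusted.
With modified divisor 94: modified quotas Farrow 6.723, Harke 8.532, Carrow 5.340, Arden 9.851, Dorne 2.021, Eskel 5.170.
Rounding down: Farrow 6, Harke 8, Carrow 5, Arden 9, Dorne 2, Eskel 5 (total 35).
Arden receives 9.

9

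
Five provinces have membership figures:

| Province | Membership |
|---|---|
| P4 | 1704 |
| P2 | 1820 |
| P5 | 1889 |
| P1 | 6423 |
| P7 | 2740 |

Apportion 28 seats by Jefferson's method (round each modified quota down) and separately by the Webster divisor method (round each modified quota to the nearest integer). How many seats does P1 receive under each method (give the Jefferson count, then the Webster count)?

Jefferson: P4 3, P2 3, P5 4, P1 13, P7 5.
Webster: P4 3, P2 4, P5 4, P1 12, P7 5.
P1 gets 13 under Jefferson and 12 under Webster.

13 and 12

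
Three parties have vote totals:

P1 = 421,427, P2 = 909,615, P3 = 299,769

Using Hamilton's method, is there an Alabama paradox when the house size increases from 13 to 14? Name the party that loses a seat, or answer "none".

P3

At 13 seats: P1 3, P2 7, P3 3.
At 14 seats: P1 4, P2 8, P3 2.
P3 drops from 3 to 2.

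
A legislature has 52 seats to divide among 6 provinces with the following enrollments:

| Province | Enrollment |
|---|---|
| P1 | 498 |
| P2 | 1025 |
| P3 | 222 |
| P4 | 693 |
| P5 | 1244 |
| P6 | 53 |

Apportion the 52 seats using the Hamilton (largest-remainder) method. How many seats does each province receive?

P1: 7, P2: 14, P3: 3, P4: 10, P5: 17, P6: 1

Standard divisor: 3735 ÷ 52 ≈ 71.827.
Standard quotas: P1 6.933, P2 14.270, P3 3.091, P4 9.648, P5 17.319, P6 0.738.
Lower quotas: P1 6, P2 14, P3 3, P4 9, P5 17, P6 0 (sum 49, leaving 3 seats).
Remainders in descending order: P1 0.933, P6 0.738, P4 0.648, P5 0.319, P2 0.270, P3 0.091.
The surplus seats go to P1, P6, P4.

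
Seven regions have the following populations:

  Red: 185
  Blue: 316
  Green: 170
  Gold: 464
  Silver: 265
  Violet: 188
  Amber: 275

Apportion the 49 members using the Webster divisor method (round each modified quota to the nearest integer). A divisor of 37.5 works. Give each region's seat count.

Red=5; Blue=8; Green=5; Gold=12; Silver=7; Violet=5; Amber=7

With modified divisor 37.5: modified quotas Red 4.933, Blue 8.427, Green 4.533, Gold 12.373, Silver 7.067, Violet 5.013, Amber 7.333.
Rounding to the nearest integer: Red 5, Blue 8, Green 5, Gold 12, Silver 7, Violet 5, Amber 7 (total 49).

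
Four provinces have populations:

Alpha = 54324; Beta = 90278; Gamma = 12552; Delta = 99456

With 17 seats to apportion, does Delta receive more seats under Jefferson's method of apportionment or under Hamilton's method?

Jefferson: Alpha 4, Beta 6, Gamma 0, Delta 7.
Hamilton: Alpha 4, Beta 6, Gamma 1, Delta 6.
Delta gets 7 under Jefferson and 6 under Hamilton.

Jefferson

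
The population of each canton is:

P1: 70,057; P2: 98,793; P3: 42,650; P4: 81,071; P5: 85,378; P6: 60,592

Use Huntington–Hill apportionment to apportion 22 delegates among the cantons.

With divisor 19657: modified quotas P1 3.564, P2 5.026, P3 2.170, P4 4.124, P5 4.343, P6 3.082.
Geometric-mean thresholds: P1 √(3·4)=3.464, P2 √(5·6)=5.477, P3 √(2·3)=2.449, P4 √(4·5)=4.472, P5 √(4·5)=4.472, P6 √(3·4)=3.464.
Each quota rounded against its threshold gives P1 4, P2 5, P3 2, P4 4, P5 4, P6 3 (total 22).

P1 4; P2 5; P3 2; P4 4; P5 4; P6 3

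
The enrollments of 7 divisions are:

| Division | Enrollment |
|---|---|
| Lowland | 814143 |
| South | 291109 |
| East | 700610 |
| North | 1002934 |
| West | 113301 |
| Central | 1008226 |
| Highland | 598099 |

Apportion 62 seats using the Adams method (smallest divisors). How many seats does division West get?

2

Standard divisor 4528422/62 ≈ 73039.065; standard quotas: Lowland 11.147, South 3.986, East 9.592, North 13.731, West 1.551, Central 13.804, Highland 8.189.
Rounding up gives 12, 4, 10, 14, 2, 14, 9 = 65 seats, so the divisor must be adjusted.
With modified divisor 77400: modified quotas Lowland 10.519, South 3.761, East 9.052, North 12.958, West 1.464, Central 13.026, Highland 7.727.
Rounding up: Lowland 11, South 4, East 10, North 13, West 2, Central 14, Highland 8 (total 62).
West receives 2.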